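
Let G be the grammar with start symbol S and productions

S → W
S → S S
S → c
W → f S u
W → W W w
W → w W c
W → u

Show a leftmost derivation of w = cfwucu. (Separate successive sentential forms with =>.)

S => SS   [S → S S]
SS => cS   [S → c]
cS => cW   [S → W]
cW => cfSu   [W → f S u]
cfSu => cfWu   [S → W]
cfWu => cfwWcu   [W → w W c]
cfwWcu => cfwucu   [W → u]

S => SS => cS => cW => cfSu => cfWu => cfwWcu => cfwucu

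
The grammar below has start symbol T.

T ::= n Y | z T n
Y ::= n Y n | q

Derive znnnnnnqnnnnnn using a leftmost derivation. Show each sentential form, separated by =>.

T => zTn   [T ::= z T n]
zTn => znYn   [T ::= n Y]
znYn => znnYnn   [Y ::= n Y n]
znnYnn => znnnYnnn   [Y ::= n Y n]
znnnYnnn => znnnnYnnnn   [Y ::= n Y n]
znnnnYnnnn => znnnnnYnnnnn   [Y ::= n Y n]
znnnnnYnnnnn => znnnnnnYnnnnnn   [Y ::= n Y n]
znnnnnnYnnnnnn => znnnnnnqnnnnnn   [Y ::= q]

T => zTn => znYn => znnYnn => znnnYnnn => znnnnYnnnn => znnnnnYnnnnn => znnnnnnYnnnnnn => znnnnnnqnnnnnn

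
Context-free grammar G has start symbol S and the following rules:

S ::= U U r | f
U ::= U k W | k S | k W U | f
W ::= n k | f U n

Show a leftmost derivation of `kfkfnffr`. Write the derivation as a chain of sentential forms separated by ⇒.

S ⇒ UUr ⇒ kWUUr ⇒ kfUnUUr ⇒ kfkSnUUr ⇒ kfkfnUUr ⇒ kfkfnfUr ⇒ kfkfnffr

S ⇒ UUr   [S ::= U U r]
UUr ⇒ kWUUr   [U ::= k W U]
kWUUr ⇒ kfUnUUr   [W ::= f U n]
kfUnUUr ⇒ kfkSnUUr   [U ::= k S]
kfkSnUUr ⇒ kfkfnUUr   [S ::= f]
kfkfnUUr ⇒ kfkfnfUr   [U ::= f]
kfkfnfUr ⇒ kfkfnffr   [U ::= f]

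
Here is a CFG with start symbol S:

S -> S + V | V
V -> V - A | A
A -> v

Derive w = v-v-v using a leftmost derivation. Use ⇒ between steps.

S⇒V⇒V-A⇒V-A-A⇒A-A-A⇒v-A-A⇒v-v-A⇒v-v-v

S ⇒ V   [S -> V]
V ⇒ V-A   [V -> V - A]
V-A ⇒ V-A-A   [V -> V - A]
V-A-A ⇒ A-A-A   [V -> A]
A-A-A ⇒ v-A-A   [A -> v]
v-A-A ⇒ v-v-A   [A -> v]
v-v-A ⇒ v-v-v   [A -> v]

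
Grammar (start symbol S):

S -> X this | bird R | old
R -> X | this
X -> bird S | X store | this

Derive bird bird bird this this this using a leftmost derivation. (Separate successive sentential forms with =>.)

S => X this => bird S this => bird X this this => bird bird S this this => bird bird bird R this this => bird bird bird this this this

S => X this   [S -> X this]
X this => bird S this   [X -> bird S]
bird S this => bird X this this   [S -> X this]
bird X this this => bird bird S this this   [X -> bird S]
bird bird S this this => bird bird bird R this this   [S -> bird R]
bird bird bird R this this => bird bird bird this this this   [R -> this]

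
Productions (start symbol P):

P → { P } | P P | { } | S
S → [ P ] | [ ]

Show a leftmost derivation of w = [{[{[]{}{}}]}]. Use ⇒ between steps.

P ⇒ S ⇒ [P] ⇒ [{P}] ⇒ [{S}] ⇒ [{[P]}] ⇒ [{[{P}]}] ⇒ [{[{PP}]}] ⇒ [{[{PPP}]}] ⇒ [{[{SPP}]}] ⇒ [{[{[]PP}]}] ⇒ [{[{[]{}P}]}] ⇒ [{[{[]{}{}}]}]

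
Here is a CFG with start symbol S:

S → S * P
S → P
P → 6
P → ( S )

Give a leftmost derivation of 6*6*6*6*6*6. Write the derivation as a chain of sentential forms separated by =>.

S => S*P   [S → S * P]
S*P => S*P*P   [S → S * P]
S*P*P => S*P*P*P   [S → S * P]
S*P*P*P => S*P*P*P*P   [S → S * P]
S*P*P*P*P => S*P*P*P*P*P   [S → S * P]
S*P*P*P*P*P => P*P*P*P*P*P   [S → P]
P*P*P*P*P*P => 6*P*P*P*P*P   [P → 6]
6*P*P*P*P*P => 6*6*P*P*P*P   [P → 6]
6*6*P*P*P*P => 6*6*6*P*P*P   [P → 6]
6*6*6*P*P*P => 6*6*6*6*P*P   [P → 6]
6*6*6*6*P*P => 6*6*6*6*6*P   [P → 6]
6*6*6*6*6*P => 6*6*6*6*6*6   [P → 6]

S=>S*P=>S*P*P=>S*P*P*P=>S*P*P*P*P=>S*P*P*P*P*P=>P*P*P*P*P*P=>6*P*P*P*P*P=>6*6*P*P*P*P=>6*6*6*P*P*P=>6*6*6*6*P*P=>6*6*6*6*6*P=>6*6*6*6*6*6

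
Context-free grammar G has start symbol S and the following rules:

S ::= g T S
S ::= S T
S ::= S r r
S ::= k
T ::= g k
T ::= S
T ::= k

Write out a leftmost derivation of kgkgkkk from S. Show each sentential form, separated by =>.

S => ST => STT => kTT => kST => kgTST => kgkST => kgkgTST => kgkgkST => kgkgkkT => kgkgkkk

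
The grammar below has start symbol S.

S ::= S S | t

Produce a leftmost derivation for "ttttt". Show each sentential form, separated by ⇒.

S⇒SS⇒tS⇒tSS⇒tSSS⇒tSSSS⇒ttSSS⇒tttSS⇒ttttS⇒ttttt

S ⇒ SS   [S ::= S S]
SS ⇒ tS   [S ::= t]
tS ⇒ tSS   [S ::= S S]
tSS ⇒ tSSS   [S ::= S S]
tSSS ⇒ tSSSS   [S ::= S S]
tSSSS ⇒ ttSSS   [S ::= t]
ttSSS ⇒ tttSS   [S ::= t]
tttSS ⇒ ttttS   [S ::= t]
ttttS ⇒ ttttt   [S ::= t]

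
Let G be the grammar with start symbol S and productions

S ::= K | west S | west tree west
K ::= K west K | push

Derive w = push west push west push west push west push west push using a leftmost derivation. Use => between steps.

S => K => K west K => push west K => push west K west K => push west K west K west K => push west K west K west K west K => push west K west K west K west K west K => push west push west K west K west K west K => push west push west push west K west K west K => push west push west push west push west K west K => push west push west push west push west push west K => push west push west push west push west push west push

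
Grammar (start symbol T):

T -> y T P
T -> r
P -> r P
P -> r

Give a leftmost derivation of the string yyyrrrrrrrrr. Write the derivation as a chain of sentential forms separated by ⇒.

T ⇒ yTP   [T -> y T P]
yTP ⇒ yyTPP   [T -> y T P]
yyTPP ⇒ yyyTPPP   [T -> y T P]
yyyTPPP ⇒ yyyrPPP   [T -> r]
yyyrPPP ⇒ yyyrrPPP   [P -> r P]
yyyrrPPP ⇒ yyyrrrPPP   [P -> r P]
yyyrrrPPP ⇒ yyyrrrrPPP   [P -> r P]
yyyrrrrPPP ⇒ yyyrrrrrPPP   [P -> r P]
yyyrrrrrPPP ⇒ yyyrrrrrrPP   [P -> r]
yyyrrrrrrPP ⇒ yyyrrrrrrrPP   [P -> r P]
yyyrrrrrrrPP ⇒ yyyrrrrrrrrP   [P -> r]
yyyrrrrrrrrP ⇒ yyyrrrrrrrrr   [P -> r]

T⇒yTP⇒yyTPP⇒yyyTPPP⇒yyyrPPP⇒yyyrrPPP⇒yyyrrrPPP⇒yyyrrrrPPP⇒yyyrrrrrPPP⇒yyyrrrrrrPP⇒yyyrrrrrrrPP⇒yyyrrrrrrrrP⇒yyyrrrrrrrrr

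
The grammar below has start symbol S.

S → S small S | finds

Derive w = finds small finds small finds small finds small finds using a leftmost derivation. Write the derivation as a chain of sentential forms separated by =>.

S => S small S => S small S small S => S small S small S small S => S small S small S small S small S => finds small S small S small S small S => finds small finds small S small S small S => finds small finds small finds small S small S => finds small finds small finds small finds small S => finds small finds small finds small finds small finds

S => S small S   [S → S small S]
S small S => S small S small S   [S → S small S]
S small S small S => S small S small S small S   [S → S small S]
S small S small S small S => S small S small S small S small S   [S → S small S]
S small S small S small S small S => finds small S small S small S small S   [S → finds]
finds small S small S small S small S => finds small finds small S small S small S   [S → finds]
finds small finds small S small S small S => finds small finds small finds small S small S   [S → finds]
finds small finds small finds small S small S => finds small finds small finds small finds small S   [S → finds]
finds small finds small finds small finds small S => finds small finds small finds small finds small finds   [S → finds]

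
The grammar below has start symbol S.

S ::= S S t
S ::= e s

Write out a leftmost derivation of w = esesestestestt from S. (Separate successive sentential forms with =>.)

S => SSt   [S ::= S S t]
SSt => esSt   [S ::= e s]
esSt => esSStt   [S ::= S S t]
esSStt => esSStStt   [S ::= S S t]
esSStStt => esSStStStt   [S ::= S S t]
esSStStStt => esesStStStt   [S ::= e s]
esesStStStt => esesestStStt   [S ::= e s]
esesestStStt => esesestestStt   [S ::= e s]
esesestestStt => esesestestestt   [S ::= e s]

S => SSt => esSt => esSStt => esSStStt => esSStStStt => esesStStStt => esesestStStt => esesestestStt => esesestestestt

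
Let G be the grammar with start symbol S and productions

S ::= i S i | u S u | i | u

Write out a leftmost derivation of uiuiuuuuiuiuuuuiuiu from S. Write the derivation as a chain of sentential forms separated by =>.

S => uSu   [S ::= u S u]
uSu => uiSiu   [S ::= i S i]
uiSiu => uiuSuiu   [S ::= u S u]
uiuSuiu => uiuiSiuiu   [S ::= i S i]
uiuiSiuiu => uiuiuSuiuiu   [S ::= u S u]
uiuiuSuiuiu => uiuiuuSuuiuiu   [S ::= u S u]
uiuiuuSuuiuiu => uiuiuuuSuuuiuiu   [S ::= u S u]
uiuiuuuSuuuiuiu => uiuiuuuuSuuuuiuiu   [S ::= u S u]
uiuiuuuuSuuuuiuiu => uiuiuuuuiSiuuuuiuiu   [S ::= i S i]
uiuiuuuuiSiuuuuiuiu => uiuiuuuuiuiuuuuiuiu   [S ::= u]

S => uSu => uiSiu => uiuSuiu => uiuiSiuiu => uiuiuSuiuiu => uiuiuuSuuiuiu => uiuiuuuSuuuiuiu => uiuiuuuuSuuuuiuiu => uiuiuuuuiSiuuuuiuiu => uiuiuuuuiuiuuuuiuiu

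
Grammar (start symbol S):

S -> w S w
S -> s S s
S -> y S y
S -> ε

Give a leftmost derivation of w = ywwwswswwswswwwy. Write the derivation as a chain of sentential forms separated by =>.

S => ySy   [S -> y S y]
ySy => ywSwy   [S -> w S w]
ywSwy => ywwSwwy   [S -> w S w]
ywwSwwy => ywwwSwwwy   [S -> w S w]
ywwwSwwwy => ywwwsSswwwy   [S -> s S s]
ywwwsSswwwy => ywwwswSwswwwy   [S -> w S w]
ywwwswSwswwwy => ywwwswsSswswwwy   [S -> s S s]
ywwwswsSswswwwy => ywwwswswSwswswwwy   [S -> w S w]
ywwwswswSwswswwwy => ywwwswswwswswwwy   [S -> ε]

S=>ySy=>ywSwy=>ywwSwwy=>ywwwSwwwy=>ywwwsSswwwy=>ywwwswSwswwwy=>ywwwswsSswswwwy=>ywwwswswSwswswwwy=>ywwwswswwswswwwy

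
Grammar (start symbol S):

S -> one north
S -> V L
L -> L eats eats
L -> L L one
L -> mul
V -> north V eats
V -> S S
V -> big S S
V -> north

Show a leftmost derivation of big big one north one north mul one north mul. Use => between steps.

S => V L   [S -> V L]
V L => big S S L   [V -> big S S]
big S S L => big V L S L   [S -> V L]
big V L S L => big big S S L S L   [V -> big S S]
big big S S L S L => big big one north S L S L   [S -> one north]
big big one north S L S L => big big one north one north L S L   [S -> one north]
big big one north one north L S L => big big one north one north mul S L   [L -> mul]
big big one north one north mul S L => big big one north one north mul one north L   [S -> one north]
big big one north one north mul one north L => big big one north one north mul one north mul   [L -> mul]

S => V L => big S S L => big V L S L => big big S S L S L => big big one north S L S L => big big one north one north L S L => big big one north one north mul S L => big big one north one north mul one north L => big big one north one north mul one north mul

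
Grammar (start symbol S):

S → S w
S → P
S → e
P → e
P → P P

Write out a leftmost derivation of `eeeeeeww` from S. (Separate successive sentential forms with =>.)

S => Sw   [S → S w]
Sw => Sww   [S → S w]
Sww => Pww   [S → P]
Pww => PPww   [P → P P]
PPww => PPPww   [P → P P]
PPPww => ePPww   [P → e]
ePPww => ePPPww   [P → P P]
ePPPww => ePPPPww   [P → P P]
ePPPPww => eePPPww   [P → e]
eePPPww => eePPPPww   [P → P P]
eePPPPww => eeePPPww   [P → e]
eeePPPww => eeeePPww   [P → e]
eeeePPww => eeeeePww   [P → e]
eeeeePww => eeeeeeww   [P → e]

S => Sw => Sww => Pww => PPww => PPPww => ePPww => ePPPww => ePPPPww => eePPPww => eePPPPww => eeePPPww => eeeePPww => eeeeePww => eeeeeeww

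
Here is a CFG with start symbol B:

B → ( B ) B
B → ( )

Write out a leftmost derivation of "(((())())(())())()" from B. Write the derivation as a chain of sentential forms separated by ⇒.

B ⇒ (B)B   [B → ( B ) B]
(B)B ⇒ ((B)B)B   [B → ( B ) B]
((B)B)B ⇒ (((B)B)B)B   [B → ( B ) B]
(((B)B)B)B ⇒ (((())B)B)B   [B → ( )]
(((())B)B)B ⇒ (((())())B)B   [B → ( )]
(((())())B)B ⇒ (((())())(B)B)B   [B → ( B ) B]
(((())())(B)B)B ⇒ (((())())(())B)B   [B → ( )]
(((())())(())B)B ⇒ (((())())(())())B   [B → ( )]
(((())())(())())B ⇒ (((())())(())())()   [B → ( )]

B ⇒ (B)B ⇒ ((B)B)B ⇒ (((B)B)B)B ⇒ (((())B)B)B ⇒ (((())())B)B ⇒ (((())())(B)B)B ⇒ (((())())(())B)B ⇒ (((())())(())())B ⇒ (((())())(())())()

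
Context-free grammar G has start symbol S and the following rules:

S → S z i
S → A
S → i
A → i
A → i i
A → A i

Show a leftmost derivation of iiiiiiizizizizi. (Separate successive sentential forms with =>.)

S => Szi => Szizi => Szizizi => Szizizizi => Azizizizi => Aizizizizi => Aiizizizizi => Aiiizizizizi => Aiiiizizizizi => Aiiiiizizizizi => iiiiiiizizizizi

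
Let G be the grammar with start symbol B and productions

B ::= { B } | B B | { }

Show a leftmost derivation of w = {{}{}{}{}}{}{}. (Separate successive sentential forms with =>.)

B => BB => BBB => {B}BB => {BB}BB => {BBB}BB => {BBBB}BB => {{}BBB}BB => {{}{}BB}BB => {{}{}{}B}BB => {{}{}{}{}}BB => {{}{}{}{}}{}B => {{}{}{}{}}{}{}

B => BB   [B ::= B B]
BB => BBB   [B ::= B B]
BBB => {B}BB   [B ::= { B }]
{B}BB => {BB}BB   [B ::= B B]
{BB}BB => {BBB}BB   [B ::= B B]
{BBB}BB => {BBBB}BB   [B ::= B B]
{BBBB}BB => {{}BBB}BB   [B ::= { }]
{{}BBB}BB => {{}{}BB}BB   [B ::= { }]
{{}{}BB}BB => {{}{}{}B}BB   [B ::= { }]
{{}{}{}B}BB => {{}{}{}{}}BB   [B ::= { }]
{{}{}{}{}}BB => {{}{}{}{}}{}B   [B ::= { }]
{{}{}{}{}}{}B => {{}{}{}{}}{}{}   [B ::= { }]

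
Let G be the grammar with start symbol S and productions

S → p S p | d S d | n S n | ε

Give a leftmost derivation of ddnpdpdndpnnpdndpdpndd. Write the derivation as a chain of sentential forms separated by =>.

S => dSd   [S → d S d]
dSd => ddSdd   [S → d S d]
ddSdd => ddnSndd   [S → n S n]
ddnSndd => ddnpSpndd   [S → p S p]
ddnpSpndd => ddnpdSdpndd   [S → d S d]
ddnpdSdpndd => ddnpdpSpdpndd   [S → p S p]
ddnpdpSpdpndd => ddnpdpdSdpdpndd   [S → d S d]
ddnpdpdSdpdpndd => ddnpdpdnSndpdpndd   [S → n S n]
ddnpdpdnSndpdpndd => ddnpdpdndSdndpdpndd   [S → d S d]
ddnpdpdndSdndpdpndd => ddnpdpdndpSpdndpdpndd   [S → p S p]
ddnpdpdndpSpdndpdpndd => ddnpdpdndpnSnpdndpdpndd   [S → n S n]
ddnpdpdndpnSnpdndpdpndd => ddnpdpdndpnnpdndpdpndd   [S → ε]

S => dSd => ddSdd => ddnSndd => ddnpSpndd => ddnpdSdpndd => ddnpdpSpdpndd => ddnpdpdSdpdpndd => ddnpdpdnSndpdpndd => ddnpdpdndSdndpdpndd => ddnpdpdndpSpdndpdpndd => ddnpdpdndpnSnpdndpdpndd => ddnpdpdndpnnpdndpdpndd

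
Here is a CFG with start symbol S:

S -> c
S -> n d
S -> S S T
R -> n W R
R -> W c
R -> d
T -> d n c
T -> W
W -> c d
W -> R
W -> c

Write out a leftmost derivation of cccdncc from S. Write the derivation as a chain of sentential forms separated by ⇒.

S⇒SST⇒cST⇒cSSTT⇒ccSTT⇒cccTT⇒cccdncT⇒cccdncW⇒cccdncc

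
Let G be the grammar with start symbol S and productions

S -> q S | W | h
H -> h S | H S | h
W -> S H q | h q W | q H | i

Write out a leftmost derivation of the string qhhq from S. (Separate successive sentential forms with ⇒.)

S ⇒ W ⇒ SHq ⇒ qSHq ⇒ qhHq ⇒ qhhq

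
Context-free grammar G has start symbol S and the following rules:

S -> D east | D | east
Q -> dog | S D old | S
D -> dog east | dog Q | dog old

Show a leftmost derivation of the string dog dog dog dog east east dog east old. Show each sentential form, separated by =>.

S => D => dog Q => dog S D old => dog D east D old => dog dog Q east D old => dog dog S east D old => dog dog D east east D old => dog dog dog Q east east D old => dog dog dog dog east east D old => dog dog dog dog east east dog east old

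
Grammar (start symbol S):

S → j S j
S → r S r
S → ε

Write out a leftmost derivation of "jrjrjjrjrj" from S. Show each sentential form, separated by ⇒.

S ⇒ jSj ⇒ jrSrj ⇒ jrjSjrj ⇒ jrjrSrjrj ⇒ jrjrjSjrjrj ⇒ jrjrjjrjrj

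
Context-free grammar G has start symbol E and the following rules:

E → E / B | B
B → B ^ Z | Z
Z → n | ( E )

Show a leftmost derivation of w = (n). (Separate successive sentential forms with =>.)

E=>B=>Z=>(E)=>(B)=>(Z)=>(n)

E => B   [E → B]
B => Z   [B → Z]
Z => (E)   [Z → ( E )]
(E) => (B)   [E → B]
(B) => (Z)   [B → Z]
(Z) => (n)   [Z → n]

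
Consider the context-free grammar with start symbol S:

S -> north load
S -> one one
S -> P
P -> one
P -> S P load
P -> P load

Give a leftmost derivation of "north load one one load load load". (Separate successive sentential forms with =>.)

S => P => P load => S P load load => north load P load load => north load S P load load load => north load P P load load load => north load one P load load load => north load one one load load load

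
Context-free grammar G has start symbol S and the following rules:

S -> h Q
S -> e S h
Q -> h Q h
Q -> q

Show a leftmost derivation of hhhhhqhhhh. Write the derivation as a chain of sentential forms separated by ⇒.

S ⇒ hQ ⇒ hhQh ⇒ hhhQhh ⇒ hhhhQhhh ⇒ hhhhhQhhhh ⇒ hhhhhqhhhh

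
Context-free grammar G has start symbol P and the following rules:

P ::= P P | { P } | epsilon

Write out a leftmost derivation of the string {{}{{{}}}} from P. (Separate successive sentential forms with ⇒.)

P ⇒ {P} ⇒ {PP} ⇒ {{P}P} ⇒ {{}P} ⇒ {{}{P}} ⇒ {{}{PP}} ⇒ {{}{PPP}} ⇒ {{}{{P}PP}} ⇒ {{}{{PP}PP}} ⇒ {{}{{{P}P}PP}} ⇒ {{}{{{}P}PP}} ⇒ {{}{{{}}PP}} ⇒ {{}{{{}}P}} ⇒ {{}{{{}}}}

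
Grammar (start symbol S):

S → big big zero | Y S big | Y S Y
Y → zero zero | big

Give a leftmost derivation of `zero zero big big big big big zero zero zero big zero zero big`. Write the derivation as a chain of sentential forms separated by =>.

S => Y S Y => zero zero S Y => zero zero Y S Y Y => zero zero big S Y Y => zero zero big Y S big Y Y => zero zero big big S big Y Y => zero zero big big Y S Y big Y Y => zero zero big big big S Y big Y Y => zero zero big big big big big zero Y big Y Y => zero zero big big big big big zero zero zero big Y Y => zero zero big big big big big zero zero zero big zero zero Y => zero zero big big big big big zero zero zero big zero zero big

S => Y S Y   [S → Y S Y]
Y S Y => zero zero S Y   [Y → zero zero]
zero zero S Y => zero zero Y S Y Y   [S → Y S Y]
zero zero Y S Y Y => zero zero big S Y Y   [Y → big]
zero zero big S Y Y => zero zero big Y S big Y Y   [S → Y S big]
zero zero big Y S big Y Y => zero zero big big S big Y Y   [Y → big]
zero zero big big S big Y Y => zero zero big big Y S Y big Y Y   [S → Y S Y]
zero zero big big Y S Y big Y Y => zero zero big big big S Y big Y Y   [Y → big]
zero zero big big big S Y big Y Y => zero zero big big big big big zero Y big Y Y   [S → big big zero]
zero zero big big big big big zero Y big Y Y => zero zero big big big big big zero zero zero big Y Y   [Y → zero zero]
zero zero big big big big big zero zero zero big Y Y => zero zero big big big big big zero zero zero big zero zero Y   [Y → zero zero]
zero zero big big big big big zero zero zero big zero zero Y => zero zero big big big big big zero zero zero big zero zero big   [Y → big]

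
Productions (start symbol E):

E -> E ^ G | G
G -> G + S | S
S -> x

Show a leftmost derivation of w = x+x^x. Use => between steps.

E => E^G => G^G => G+S^G => S+S^G => x+S^G => x+x^G => x+x^S => x+x^x

E => E^G   [E -> E ^ G]
E^G => G^G   [E -> G]
G^G => G+S^G   [G -> G + S]
G+S^G => S+S^G   [G -> S]
S+S^G => x+S^G   [S -> x]
x+S^G => x+x^G   [S -> x]
x+x^G => x+x^S   [G -> S]
x+x^S => x+x^x   [S -> x]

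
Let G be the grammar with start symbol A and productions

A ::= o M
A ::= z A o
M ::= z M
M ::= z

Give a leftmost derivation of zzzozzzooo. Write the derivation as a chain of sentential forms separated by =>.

A => zAo => zzAoo => zzzAooo => zzzoMooo => zzzozMooo => zzzozzMooo => zzzozzzooo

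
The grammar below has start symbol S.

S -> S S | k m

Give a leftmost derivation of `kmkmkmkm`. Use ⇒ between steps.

S⇒SS⇒SSS⇒kmSS⇒kmkmS⇒kmkmSS⇒kmkmkmS⇒kmkmkmkm

S ⇒ SS   [S -> S S]
SS ⇒ SSS   [S -> S S]
SSS ⇒ kmSS   [S -> k m]
kmSS ⇒ kmkmS   [S -> k m]
kmkmS ⇒ kmkmSS   [S -> S S]
kmkmSS ⇒ kmkmkmS   [S -> k m]
kmkmkmS ⇒ kmkmkmkm   [S -> k m]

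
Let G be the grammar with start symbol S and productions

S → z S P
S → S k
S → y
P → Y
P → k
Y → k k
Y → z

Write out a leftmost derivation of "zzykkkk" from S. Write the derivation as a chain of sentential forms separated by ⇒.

S⇒Sk⇒zSPk⇒zSkPk⇒zzSPkPk⇒zzyPkPk⇒zzykkPk⇒zzykkkk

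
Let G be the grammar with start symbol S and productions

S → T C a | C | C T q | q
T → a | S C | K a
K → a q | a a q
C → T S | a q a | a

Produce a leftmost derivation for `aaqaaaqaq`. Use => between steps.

S=>C=>TS=>KaS=>aaqaS=>aaqaC=>aaqaTS=>aaqaKaS=>aaqaaaqaS=>aaqaaaqaq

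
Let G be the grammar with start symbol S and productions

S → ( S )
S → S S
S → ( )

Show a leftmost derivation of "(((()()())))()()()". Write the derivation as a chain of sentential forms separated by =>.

S => SS => SSS => SSSS => (S)SSS => ((S))SSS => (((S)))SSS => (((SS)))SSS => (((()S)))SSS => (((()SS)))SSS => (((()()S)))SSS => (((()()())))SSS => (((()()())))()SS => (((()()())))()()S => (((()()())))()()()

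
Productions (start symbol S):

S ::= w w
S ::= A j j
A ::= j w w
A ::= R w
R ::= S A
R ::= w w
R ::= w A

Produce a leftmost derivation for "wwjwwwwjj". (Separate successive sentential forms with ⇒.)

S⇒Ajj⇒Rwjj⇒wAwjj⇒wRwwjj⇒wwAwwjj⇒wwjwwwwjj

S ⇒ Ajj   [S ::= A j j]
Ajj ⇒ Rwjj   [A ::= R w]
Rwjj ⇒ wAwjj   [R ::= w A]
wAwjj ⇒ wRwwjj   [A ::= R w]
wRwwjj ⇒ wwAwwjj   [R ::= w A]
wwAwwjj ⇒ wwjwwwwjj   [A ::= j w w]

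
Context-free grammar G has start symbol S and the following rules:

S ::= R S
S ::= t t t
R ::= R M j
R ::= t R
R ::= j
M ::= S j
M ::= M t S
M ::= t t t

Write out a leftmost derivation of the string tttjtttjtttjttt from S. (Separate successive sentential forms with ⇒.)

S ⇒ RS   [S ::= R S]
RS ⇒ tRS   [R ::= t R]
tRS ⇒ tRMjS   [R ::= R M j]
tRMjS ⇒ tRMjMjS   [R ::= R M j]
tRMjMjS ⇒ ttRMjMjS   [R ::= t R]
ttRMjMjS ⇒ tttRMjMjS   [R ::= t R]
tttRMjMjS ⇒ tttjMjMjS   [R ::= j]
tttjMjMjS ⇒ tttjtttjMjS   [M ::= t t t]
tttjtttjMjS ⇒ tttjtttjtttjS   [M ::= t t t]
tttjtttjtttjS ⇒ tttjtttjtttjttt   [S ::= t t t]

S⇒RS⇒tRS⇒tRMjS⇒tRMjMjS⇒ttRMjMjS⇒tttRMjMjS⇒tttjMjMjS⇒tttjtttjMjS⇒tttjtttjtttjS⇒tttjtttjtttjttt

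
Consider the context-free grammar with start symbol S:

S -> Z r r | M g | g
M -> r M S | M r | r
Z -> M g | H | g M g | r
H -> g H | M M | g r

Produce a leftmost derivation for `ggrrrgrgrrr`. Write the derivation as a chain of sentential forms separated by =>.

S => Zrr => Hrr => gHrr => ggHrr => ggMMrr => ggrMSMrr => ggrMrSMrr => ggrrMSrSMrr => ggrrrSrSMrr => ggrrrgrSMrr => ggrrrgrgMrr => ggrrrgrgrrr

S => Zrr   [S -> Z r r]
Zrr => Hrr   [Z -> H]
Hrr => gHrr   [H -> g H]
gHrr => ggHrr   [H -> g H]
ggHrr => ggMMrr   [H -> M M]
ggMMrr => ggrMSMrr   [M -> r M S]
ggrMSMrr => ggrMrSMrr   [M -> M r]
ggrMrSMrr => ggrrMSrSMrr   [M -> r M S]
ggrrMSrSMrr => ggrrrSrSMrr   [M -> r]
ggrrrSrSMrr => ggrrrgrSMrr   [S -> g]
ggrrrgrSMrr => ggrrrgrgMrr   [S -> g]
ggrrrgrgMrr => ggrrrgrgrrr   [M -> r]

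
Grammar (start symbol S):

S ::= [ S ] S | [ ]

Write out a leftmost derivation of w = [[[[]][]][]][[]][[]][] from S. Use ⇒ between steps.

S ⇒ [S]S ⇒ [[S]S]S ⇒ [[[S]S]S]S ⇒ [[[[]]S]S]S ⇒ [[[[]][]]S]S ⇒ [[[[]][]][]]S ⇒ [[[[]][]][]][S]S ⇒ [[[[]][]][]][[]]S ⇒ [[[[]][]][]][[]][S]S ⇒ [[[[]][]][]][[]][[]]S ⇒ [[[[]][]][]][[]][[]][]

S ⇒ [S]S   [S ::= [ S ] S]
[S]S ⇒ [[S]S]S   [S ::= [ S ] S]
[[S]S]S ⇒ [[[S]S]S]S   [S ::= [ S ] S]
[[[S]S]S]S ⇒ [[[[]]S]S]S   [S ::= [ ]]
[[[[]]S]S]S ⇒ [[[[]][]]S]S   [S ::= [ ]]
[[[[]][]]S]S ⇒ [[[[]][]][]]S   [S ::= [ ]]
[[[[]][]][]]S ⇒ [[[[]][]][]][S]S   [S ::= [ S ] S]
[[[[]][]][]][S]S ⇒ [[[[]][]][]][[]]S   [S ::= [ ]]
[[[[]][]][]][[]]S ⇒ [[[[]][]][]][[]][S]S   [S ::= [ S ] S]
[[[[]][]][]][[]][S]S ⇒ [[[[]][]][]][[]][[]]S   [S ::= [ ]]
[[[[]][]][]][[]][[]]S ⇒ [[[[]][]][]][[]][[]][]   [S ::= [ ]]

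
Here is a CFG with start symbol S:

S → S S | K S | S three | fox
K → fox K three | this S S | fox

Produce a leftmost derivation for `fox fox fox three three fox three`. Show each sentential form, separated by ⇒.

S ⇒ K S ⇒ fox K three S ⇒ fox fox K three three S ⇒ fox fox fox three three S ⇒ fox fox fox three three S three ⇒ fox fox fox three three fox three

S ⇒ K S   [S → K S]
K S ⇒ fox K three S   [K → fox K three]
fox K three S ⇒ fox fox K three three S   [K → fox K three]
fox fox K three three S ⇒ fox fox fox three three S   [K → fox]
fox fox fox three three S ⇒ fox fox fox three three S three   [S → S three]
fox fox fox three three S three ⇒ fox fox fox three three fox three   [S → fox]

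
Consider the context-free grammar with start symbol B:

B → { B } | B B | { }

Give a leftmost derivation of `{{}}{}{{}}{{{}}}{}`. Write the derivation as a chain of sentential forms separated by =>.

B => BB => BBB => {B}BB => {{}}BB => {{}}BBB => {{}}BBBB => {{}}{}BBB => {{}}{}{B}BB => {{}}{}{{}}BB => {{}}{}{{}}{B}B => {{}}{}{{}}{{B}}B => {{}}{}{{}}{{{}}}B => {{}}{}{{}}{{{}}}{}

B => BB   [B → B B]
BB => BBB   [B → B B]
BBB => {B}BB   [B → { B }]
{B}BB => {{}}BB   [B → { }]
{{}}BB => {{}}BBB   [B → B B]
{{}}BBB => {{}}BBBB   [B → B B]
{{}}BBBB => {{}}{}BBB   [B → { }]
{{}}{}BBB => {{}}{}{B}BB   [B → { B }]
{{}}{}{B}BB => {{}}{}{{}}BB   [B → { }]
{{}}{}{{}}BB => {{}}{}{{}}{B}B   [B → { B }]
{{}}{}{{}}{B}B => {{}}{}{{}}{{B}}B   [B → { B }]
{{}}{}{{}}{{B}}B => {{}}{}{{}}{{{}}}B   [B → { }]
{{}}{}{{}}{{{}}}B => {{}}{}{{}}{{{}}}{}   [B → { }]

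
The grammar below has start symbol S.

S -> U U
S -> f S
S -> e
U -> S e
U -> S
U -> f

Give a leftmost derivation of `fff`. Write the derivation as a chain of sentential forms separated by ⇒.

S ⇒ UU ⇒ SU ⇒ UUU ⇒ fUU ⇒ ffU ⇒ fff

S ⇒ UU   [S -> U U]
UU ⇒ SU   [U -> S]
SU ⇒ UUU   [S -> U U]
UUU ⇒ fUU   [U -> f]
fUU ⇒ ffU   [U -> f]
ffU ⇒ fff   [U -> f]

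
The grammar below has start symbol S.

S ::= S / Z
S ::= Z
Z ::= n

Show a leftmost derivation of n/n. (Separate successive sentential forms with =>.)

S => S/Z   [S ::= S / Z]
S/Z => Z/Z   [S ::= Z]
Z/Z => n/Z   [Z ::= n]
n/Z => n/n   [Z ::= n]

S => S/Z => Z/Z => n/Z => n/n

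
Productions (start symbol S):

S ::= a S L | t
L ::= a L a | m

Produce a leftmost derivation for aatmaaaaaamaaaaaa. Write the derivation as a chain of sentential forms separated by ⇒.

S ⇒ aSL ⇒ aaSLL ⇒ aatLL ⇒ aatmL ⇒ aatmaLa ⇒ aatmaaLaa ⇒ aatmaaaLaaa ⇒ aatmaaaaLaaaa ⇒ aatmaaaaaLaaaaa ⇒ aatmaaaaaaLaaaaaa ⇒ aatmaaaaaamaaaaaa

S ⇒ aSL   [S ::= a S L]
aSL ⇒ aaSLL   [S ::= a S L]
aaSLL ⇒ aatLL   [S ::= t]
aatLL ⇒ aatmL   [L ::= m]
aatmL ⇒ aatmaLa   [L ::= a L a]
aatmaLa ⇒ aatmaaLaa   [L ::= a L a]
aatmaaLaa ⇒ aatmaaaLaaa   [L ::= a L a]
aatmaaaLaaa ⇒ aatmaaaaLaaaa   [L ::= a L a]
aatmaaaaLaaaa ⇒ aatmaaaaaLaaaaa   [L ::= a L a]
aatmaaaaaLaaaaa ⇒ aatmaaaaaaLaaaaaa   [L ::= a L a]
aatmaaaaaaLaaaaaa ⇒ aatmaaaaaamaaaaaa   [L ::= m]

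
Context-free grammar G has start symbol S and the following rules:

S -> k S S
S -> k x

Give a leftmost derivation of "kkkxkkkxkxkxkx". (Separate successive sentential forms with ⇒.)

S ⇒ kSS   [S -> k S S]
kSS ⇒ kkSSS   [S -> k S S]
kkSSS ⇒ kkkxSS   [S -> k x]
kkkxSS ⇒ kkkxkSSS   [S -> k S S]
kkkxkSSS ⇒ kkkxkkSSSS   [S -> k S S]
kkkxkkSSSS ⇒ kkkxkkkxSSS   [S -> k x]
kkkxkkkxSSS ⇒ kkkxkkkxkxSS   [S -> k x]
kkkxkkkxkxSS ⇒ kkkxkkkxkxkxS   [S -> k x]
kkkxkkkxkxkxS ⇒ kkkxkkkxkxkxkx   [S -> k x]

S⇒kSS⇒kkSSS⇒kkkxSS⇒kkkxkSSS⇒kkkxkkSSSS⇒kkkxkkkxSSS⇒kkkxkkkxkxSS⇒kkkxkkkxkxkxS⇒kkkxkkkxkxkxkx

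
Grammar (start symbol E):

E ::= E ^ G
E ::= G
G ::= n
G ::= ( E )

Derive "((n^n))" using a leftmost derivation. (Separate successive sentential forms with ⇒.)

E⇒G⇒(E)⇒(G)⇒((E))⇒((E^G))⇒((G^G))⇒((n^G))⇒((n^n))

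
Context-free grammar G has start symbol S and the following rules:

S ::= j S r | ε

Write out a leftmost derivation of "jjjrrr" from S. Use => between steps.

S => jSr => jjSrr => jjjSrrr => jjjrrr

S => jSr   [S ::= j S r]
jSr => jjSrr   [S ::= j S r]
jjSrr => jjjSrrr   [S ::= j S r]
jjjSrrr => jjjrrr   [S ::= ε]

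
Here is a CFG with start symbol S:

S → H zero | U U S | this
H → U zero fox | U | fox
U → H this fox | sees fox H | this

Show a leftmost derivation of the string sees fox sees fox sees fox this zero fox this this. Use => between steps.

S => U U S => sees fox H U S => sees fox U U S => sees fox sees fox H U S => sees fox sees fox U U S => sees fox sees fox sees fox H U S => sees fox sees fox sees fox U zero fox U S => sees fox sees fox sees fox this zero fox U S => sees fox sees fox sees fox this zero fox this S => sees fox sees fox sees fox this zero fox this this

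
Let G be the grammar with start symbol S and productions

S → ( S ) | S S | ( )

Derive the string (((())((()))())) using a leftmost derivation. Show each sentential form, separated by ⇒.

S⇒(S)⇒((S))⇒((SS))⇒(((S)S))⇒(((())S))⇒(((())SS))⇒(((())(S)S))⇒(((())((S))S))⇒(((())((()))S))⇒(((())((()))()))

S ⇒ (S)   [S → ( S )]
(S) ⇒ ((S))   [S → ( S )]
((S)) ⇒ ((SS))   [S → S S]
((SS)) ⇒ (((S)S))   [S → ( S )]
(((S)S)) ⇒ (((())S))   [S → ( )]
(((())S)) ⇒ (((())SS))   [S → S S]
(((())SS)) ⇒ (((())(S)S))   [S → ( S )]
(((())(S)S)) ⇒ (((())((S))S))   [S → ( S )]
(((())((S))S)) ⇒ (((())((()))S))   [S → ( )]
(((())((()))S)) ⇒ (((())((()))()))   [S → ( )]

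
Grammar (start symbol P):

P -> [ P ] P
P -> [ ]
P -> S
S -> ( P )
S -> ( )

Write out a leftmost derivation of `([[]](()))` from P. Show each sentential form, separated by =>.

P => S => (P) => ([P]P) => ([[]]P) => ([[]]S) => ([[]](P)) => ([[]](S)) => ([[]](()))

P => S   [P -> S]
S => (P)   [S -> ( P )]
(P) => ([P]P)   [P -> [ P ] P]
([P]P) => ([[]]P)   [P -> [ ]]
([[]]P) => ([[]]S)   [P -> S]
([[]]S) => ([[]](P))   [S -> ( P )]
([[]](P)) => ([[]](S))   [P -> S]
([[]](S)) => ([[]](()))   [S -> ( )]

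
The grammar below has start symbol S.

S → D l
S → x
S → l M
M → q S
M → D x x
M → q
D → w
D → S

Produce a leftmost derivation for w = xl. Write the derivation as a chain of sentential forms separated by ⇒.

S ⇒ Dl   [S → D l]
Dl ⇒ Sl   [D → S]
Sl ⇒ xl   [S → x]

S⇒Dl⇒Sl⇒xl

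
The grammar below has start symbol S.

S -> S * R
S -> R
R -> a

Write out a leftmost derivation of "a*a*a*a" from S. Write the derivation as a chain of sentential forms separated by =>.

S => S*R => S*R*R => S*R*R*R => R*R*R*R => a*R*R*R => a*a*R*R => a*a*a*R => a*a*a*a

S => S*R   [S -> S * R]
S*R => S*R*R   [S -> S * R]
S*R*R => S*R*R*R   [S -> S * R]
S*R*R*R => R*R*R*R   [S -> R]
R*R*R*R => a*R*R*R   [R -> a]
a*R*R*R => a*a*R*R   [R -> a]
a*a*R*R => a*a*a*R   [R -> a]
a*a*a*R => a*a*a*a   [R -> a]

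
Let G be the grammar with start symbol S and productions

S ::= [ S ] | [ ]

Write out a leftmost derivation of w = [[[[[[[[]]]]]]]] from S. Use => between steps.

S => [S]   [S ::= [ S ]]
[S] => [[S]]   [S ::= [ S ]]
[[S]] => [[[S]]]   [S ::= [ S ]]
[[[S]]] => [[[[S]]]]   [S ::= [ S ]]
[[[[S]]]] => [[[[[S]]]]]   [S ::= [ S ]]
[[[[[S]]]]] => [[[[[[S]]]]]]   [S ::= [ S ]]
[[[[[[S]]]]]] => [[[[[[[S]]]]]]]   [S ::= [ S ]]
[[[[[[[S]]]]]]] => [[[[[[[[]]]]]]]]   [S ::= [ ]]

S => [S] => [[S]] => [[[S]]] => [[[[S]]]] => [[[[[S]]]]] => [[[[[[S]]]]]] => [[[[[[[S]]]]]]] => [[[[[[[[]]]]]]]]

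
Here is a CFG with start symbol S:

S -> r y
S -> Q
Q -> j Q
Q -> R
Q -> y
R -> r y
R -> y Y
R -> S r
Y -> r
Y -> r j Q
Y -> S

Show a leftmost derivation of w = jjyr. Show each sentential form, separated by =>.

S => Q => jQ => jjQ => jjR => jjyY => jjyr

S => Q   [S -> Q]
Q => jQ   [Q -> j Q]
jQ => jjQ   [Q -> j Q]
jjQ => jjR   [Q -> R]
jjR => jjyY   [R -> y Y]
jjyY => jjyr   [Y -> r]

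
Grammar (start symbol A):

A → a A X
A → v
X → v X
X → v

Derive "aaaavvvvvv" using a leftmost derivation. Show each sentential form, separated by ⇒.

A ⇒ aAX ⇒ aaAXX ⇒ aaaAXXX ⇒ aaaaAXXXX ⇒ aaaavXXXX ⇒ aaaavvXXXX ⇒ aaaavvvXXX ⇒ aaaavvvvXX ⇒ aaaavvvvvX ⇒ aaaavvvvvv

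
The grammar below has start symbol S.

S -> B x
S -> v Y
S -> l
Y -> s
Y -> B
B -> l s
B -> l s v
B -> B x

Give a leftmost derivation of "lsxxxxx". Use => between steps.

S => Bx   [S -> B x]
Bx => Bxx   [B -> B x]
Bxx => Bxxx   [B -> B x]
Bxxx => Bxxxx   [B -> B x]
Bxxxx => Bxxxxx   [B -> B x]
Bxxxxx => lsxxxxx   [B -> l s]

S => Bx => Bxx => Bxxx => Bxxxx => Bxxxxx => lsxxxxx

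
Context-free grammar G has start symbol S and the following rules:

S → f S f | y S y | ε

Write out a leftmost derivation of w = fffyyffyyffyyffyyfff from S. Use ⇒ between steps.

S ⇒ fSf ⇒ ffSff ⇒ fffSfff ⇒ fffySyfff ⇒ fffyySyyfff ⇒ fffyyfSfyyfff ⇒ fffyyffSffyyfff ⇒ fffyyffySyffyyfff ⇒ fffyyffyySyyffyyfff ⇒ fffyyffyyfSfyyffyyfff ⇒ fffyyffyyffyyffyyfff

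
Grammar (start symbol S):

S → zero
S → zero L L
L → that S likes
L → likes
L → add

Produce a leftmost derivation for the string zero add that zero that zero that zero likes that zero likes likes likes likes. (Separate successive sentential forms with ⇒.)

S ⇒ zero L L   [S → zero L L]
zero L L ⇒ zero add L   [L → add]
zero add L ⇒ zero add that S likes   [L → that S likes]
zero add that S likes ⇒ zero add that zero L L likes   [S → zero L L]
zero add that zero L L likes ⇒ zero add that zero that S likes L likes   [L → that S likes]
zero add that zero that S likes L likes ⇒ zero add that zero that zero L L likes L likes   [S → zero L L]
zero add that zero that zero L L likes L likes ⇒ zero add that zero that zero that S likes L likes L likes   [L → that S likes]
zero add that zero that zero that S likes L likes L likes ⇒ zero add that zero that zero that zero likes L likes L likes   [S → zero]
zero add that zero that zero that zero likes L likes L likes ⇒ zero add that zero that zero that zero likes that S likes likes L likes   [L → that S likes]
zero add that zero that zero that zero likes that S likes likes L likes ⇒ zero add that zero that zero that zero likes that zero likes likes L likes   [S → zero]
zero add that zero that zero that zero likes that zero likes likes L likes ⇒ zero add that zero that zero that zero likes that zero likes likes likes likes   [L → likes]

S ⇒ zero L L ⇒ zero add L ⇒ zero add that S likes ⇒ zero add that zero L L likes ⇒ zero add that zero that S likes L likes ⇒ zero add that zero that zero L L likes L likes ⇒ zero add that zero that zero that S likes L likes L likes ⇒ zero add that zero that zero that zero likes L likes L likes ⇒ zero add that zero that zero that zero likes that S likes likes L likes ⇒ zero add that zero that zero that zero likes that zero likes likes L likes ⇒ zero add that zero that zero that zero likes that zero likes likes likes likes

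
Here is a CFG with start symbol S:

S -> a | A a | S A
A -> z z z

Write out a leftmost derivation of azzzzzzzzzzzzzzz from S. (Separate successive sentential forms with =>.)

S => SA   [S -> S A]
SA => SAA   [S -> S A]
SAA => SAAA   [S -> S A]
SAAA => SAAAA   [S -> S A]
SAAAA => SAAAAA   [S -> S A]
SAAAAA => aAAAAA   [S -> a]
aAAAAA => azzzAAAA   [A -> z z z]
azzzAAAA => azzzzzzAAA   [A -> z z z]
azzzzzzAAA => azzzzzzzzzAA   [A -> z z z]
azzzzzzzzzAA => azzzzzzzzzzzzA   [A -> z z z]
azzzzzzzzzzzzA => azzzzzzzzzzzzzzz   [A -> z z z]

S => SA => SAA => SAAA => SAAAA => SAAAAA => aAAAAA => azzzAAAA => azzzzzzAAA => azzzzzzzzzAA => azzzzzzzzzzzzA => azzzzzzzzzzzzzzz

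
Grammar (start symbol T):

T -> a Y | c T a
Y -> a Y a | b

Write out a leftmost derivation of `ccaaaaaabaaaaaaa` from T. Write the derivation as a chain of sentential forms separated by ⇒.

T ⇒ cTa ⇒ ccTaa ⇒ ccaYaa ⇒ ccaaYaaa ⇒ ccaaaYaaaa ⇒ ccaaaaYaaaaa ⇒ ccaaaaaYaaaaaa ⇒ ccaaaaaaYaaaaaaa ⇒ ccaaaaaabaaaaaaa

T ⇒ cTa   [T -> c T a]
cTa ⇒ ccTaa   [T -> c T a]
ccTaa ⇒ ccaYaa   [T -> a Y]
ccaYaa ⇒ ccaaYaaa   [Y -> a Y a]
ccaaYaaa ⇒ ccaaaYaaaa   [Y -> a Y a]
ccaaaYaaaa ⇒ ccaaaaYaaaaa   [Y -> a Y a]
ccaaaaYaaaaa ⇒ ccaaaaaYaaaaaa   [Y -> a Y a]
ccaaaaaYaaaaaa ⇒ ccaaaaaaYaaaaaaa   [Y -> a Y a]
ccaaaaaaYaaaaaaa ⇒ ccaaaaaabaaaaaaa   [Y -> b]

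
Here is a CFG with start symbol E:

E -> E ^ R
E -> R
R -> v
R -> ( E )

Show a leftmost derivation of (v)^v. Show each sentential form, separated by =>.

E => E^R => R^R => (E)^R => (R)^R => (v)^R => (v)^v

E => E^R   [E -> E ^ R]
E^R => R^R   [E -> R]
R^R => (E)^R   [R -> ( E )]
(E)^R => (R)^R   [E -> R]
(R)^R => (v)^R   [R -> v]
(v)^R => (v)^v   [R -> v]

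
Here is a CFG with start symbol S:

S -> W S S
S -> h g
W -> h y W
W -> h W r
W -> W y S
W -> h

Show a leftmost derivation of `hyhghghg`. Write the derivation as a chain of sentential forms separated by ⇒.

S ⇒ WSS ⇒ WySSS ⇒ hySSS ⇒ hyhgSS ⇒ hyhghgS ⇒ hyhghghg

S ⇒ WSS   [S -> W S S]
WSS ⇒ WySSS   [W -> W y S]
WySSS ⇒ hySSS   [W -> h]
hySSS ⇒ hyhgSS   [S -> h g]
hyhgSS ⇒ hyhghgS   [S -> h g]
hyhghgS ⇒ hyhghghg   [S -> h g]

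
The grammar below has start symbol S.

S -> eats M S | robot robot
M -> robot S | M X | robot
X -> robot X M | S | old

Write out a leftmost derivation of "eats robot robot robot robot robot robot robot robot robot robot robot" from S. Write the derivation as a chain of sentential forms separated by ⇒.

S ⇒ eats M S ⇒ eats M X S ⇒ eats robot X S ⇒ eats robot robot X M S ⇒ eats robot robot robot X M M S ⇒ eats robot robot robot robot X M M M S ⇒ eats robot robot robot robot S M M M S ⇒ eats robot robot robot robot robot robot M M M S ⇒ eats robot robot robot robot robot robot robot M M S ⇒ eats robot robot robot robot robot robot robot robot M S ⇒ eats robot robot robot robot robot robot robot robot robot S ⇒ eats robot robot robot robot robot robot robot robot robot robot robot

S ⇒ eats M S   [S -> eats M S]
eats M S ⇒ eats M X S   [M -> M X]
eats M X S ⇒ eats robot X S   [M -> robot]
eats robot X S ⇒ eats robot robot X M S   [X -> robot X M]
eats robot robot X M S ⇒ eats robot robot robot X M M S   [X -> robot X M]
eats robot robot robot X M M S ⇒ eats robot robot robot robot X M M M S   [X -> robot X M]
eats robot robot robot robot X M M M S ⇒ eats robot robot robot robot S M M M S   [X -> S]
eats robot robot robot robot S M M M S ⇒ eats robot robot robot robot robot robot M M M S   [S -> robot robot]
eats robot robot robot robot robot robot M M M S ⇒ eats robot robot robot robot robot robot robot M M S   [M -> robot]
eats robot robot robot robot robot robot robot M M S ⇒ eats robot robot robot robot robot robot robot robot M S   [M -> robot]
eats robot robot robot robot robot robot robot robot M S ⇒ eats robot robot robot robot robot robot robot robot robot S   [M -> robot]
eats robot robot robot robot robot robot robot robot robot S ⇒ eats robot robot robot robot robot robot robot robot robot robot robot   [S -> robot robot]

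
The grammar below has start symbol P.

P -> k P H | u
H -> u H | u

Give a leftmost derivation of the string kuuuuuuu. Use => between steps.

P => kPH => kuH => kuuH => kuuuH => kuuuuH => kuuuuuH => kuuuuuuH => kuuuuuuu

P => kPH   [P -> k P H]
kPH => kuH   [P -> u]
kuH => kuuH   [H -> u H]
kuuH => kuuuH   [H -> u H]
kuuuH => kuuuuH   [H -> u H]
kuuuuH => kuuuuuH   [H -> u H]
kuuuuuH => kuuuuuuH   [H -> u H]
kuuuuuuH => kuuuuuuu   [H -> u]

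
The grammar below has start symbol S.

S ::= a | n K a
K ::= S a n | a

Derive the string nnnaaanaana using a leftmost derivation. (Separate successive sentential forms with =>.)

S => nKa => nSana => nnKaana => nnSanaana => nnnKaanaana => nnnaaanaana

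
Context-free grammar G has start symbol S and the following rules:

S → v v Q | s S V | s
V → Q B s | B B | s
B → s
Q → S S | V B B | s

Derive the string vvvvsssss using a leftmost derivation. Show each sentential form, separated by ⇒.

S ⇒ vvQ ⇒ vvSS ⇒ vvvvQS ⇒ vvvvVBBS ⇒ vvvvBBBBS ⇒ vvvvsBBBS ⇒ vvvvssBBS ⇒ vvvvsssBS ⇒ vvvvssssS ⇒ vvvvsssss

S ⇒ vvQ   [S → v v Q]
vvQ ⇒ vvSS   [Q → S S]
vvSS ⇒ vvvvQS   [S → v v Q]
vvvvQS ⇒ vvvvVBBS   [Q → V B B]
vvvvVBBS ⇒ vvvvBBBBS   [V → B B]
vvvvBBBBS ⇒ vvvvsBBBS   [B → s]
vvvvsBBBS ⇒ vvvvssBBS   [B → s]
vvvvssBBS ⇒ vvvvsssBS   [B → s]
vvvvsssBS ⇒ vvvvssssS   [B → s]
vvvvssssS ⇒ vvvvsssss   [S → s]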